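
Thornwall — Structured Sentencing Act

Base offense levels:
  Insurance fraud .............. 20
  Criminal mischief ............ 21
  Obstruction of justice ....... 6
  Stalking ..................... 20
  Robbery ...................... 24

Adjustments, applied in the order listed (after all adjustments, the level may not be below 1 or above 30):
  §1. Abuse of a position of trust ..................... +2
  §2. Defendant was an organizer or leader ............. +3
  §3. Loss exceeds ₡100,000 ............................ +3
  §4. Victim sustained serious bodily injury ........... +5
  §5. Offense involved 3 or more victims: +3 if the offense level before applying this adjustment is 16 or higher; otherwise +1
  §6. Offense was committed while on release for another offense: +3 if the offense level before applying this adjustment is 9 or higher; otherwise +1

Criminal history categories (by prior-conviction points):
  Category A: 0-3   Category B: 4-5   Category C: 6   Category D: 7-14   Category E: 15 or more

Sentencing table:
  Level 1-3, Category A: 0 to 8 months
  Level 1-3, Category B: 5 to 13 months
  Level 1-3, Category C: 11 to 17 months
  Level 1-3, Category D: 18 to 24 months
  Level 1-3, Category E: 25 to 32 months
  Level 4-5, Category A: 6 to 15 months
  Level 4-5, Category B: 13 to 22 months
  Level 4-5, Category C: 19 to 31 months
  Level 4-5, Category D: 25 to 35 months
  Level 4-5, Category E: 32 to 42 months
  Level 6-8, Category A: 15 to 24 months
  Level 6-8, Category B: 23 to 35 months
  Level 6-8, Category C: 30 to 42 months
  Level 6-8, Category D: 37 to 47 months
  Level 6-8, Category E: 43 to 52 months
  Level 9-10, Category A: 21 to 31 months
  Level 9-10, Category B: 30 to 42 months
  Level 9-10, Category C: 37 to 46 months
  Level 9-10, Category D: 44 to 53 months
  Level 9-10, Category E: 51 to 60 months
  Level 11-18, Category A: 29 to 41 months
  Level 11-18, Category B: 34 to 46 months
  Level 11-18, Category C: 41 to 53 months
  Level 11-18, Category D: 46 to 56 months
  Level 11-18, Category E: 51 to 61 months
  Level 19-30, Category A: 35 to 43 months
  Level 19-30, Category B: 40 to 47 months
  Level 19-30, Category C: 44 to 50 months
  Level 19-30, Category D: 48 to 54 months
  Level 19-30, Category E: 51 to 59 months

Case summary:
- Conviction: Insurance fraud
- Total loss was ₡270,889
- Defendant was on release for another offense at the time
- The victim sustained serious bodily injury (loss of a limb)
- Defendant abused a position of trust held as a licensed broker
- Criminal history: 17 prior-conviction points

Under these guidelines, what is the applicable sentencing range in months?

Base offense level for insurance fraud: 20.
§1 applies: 20 + 2 = 22.
§2 does not apply.
§3 applies: 22 + 3 = 25.
§4 applies: 25 + 5 = 30.
§5 does not apply.
§6 applies (level before this adjustment is 30 ≥ 9, so +3): 30 + 3 = 33.
Level 33 exceeds the maximum of 30; capped at 30.
Final offense level: 30.
Criminal history: 17 prior points → Category E (15+).
Level 30 falls in the 19-30 band.
Grid: Level 19-30 × Category E = 51-59 months.

51-59 months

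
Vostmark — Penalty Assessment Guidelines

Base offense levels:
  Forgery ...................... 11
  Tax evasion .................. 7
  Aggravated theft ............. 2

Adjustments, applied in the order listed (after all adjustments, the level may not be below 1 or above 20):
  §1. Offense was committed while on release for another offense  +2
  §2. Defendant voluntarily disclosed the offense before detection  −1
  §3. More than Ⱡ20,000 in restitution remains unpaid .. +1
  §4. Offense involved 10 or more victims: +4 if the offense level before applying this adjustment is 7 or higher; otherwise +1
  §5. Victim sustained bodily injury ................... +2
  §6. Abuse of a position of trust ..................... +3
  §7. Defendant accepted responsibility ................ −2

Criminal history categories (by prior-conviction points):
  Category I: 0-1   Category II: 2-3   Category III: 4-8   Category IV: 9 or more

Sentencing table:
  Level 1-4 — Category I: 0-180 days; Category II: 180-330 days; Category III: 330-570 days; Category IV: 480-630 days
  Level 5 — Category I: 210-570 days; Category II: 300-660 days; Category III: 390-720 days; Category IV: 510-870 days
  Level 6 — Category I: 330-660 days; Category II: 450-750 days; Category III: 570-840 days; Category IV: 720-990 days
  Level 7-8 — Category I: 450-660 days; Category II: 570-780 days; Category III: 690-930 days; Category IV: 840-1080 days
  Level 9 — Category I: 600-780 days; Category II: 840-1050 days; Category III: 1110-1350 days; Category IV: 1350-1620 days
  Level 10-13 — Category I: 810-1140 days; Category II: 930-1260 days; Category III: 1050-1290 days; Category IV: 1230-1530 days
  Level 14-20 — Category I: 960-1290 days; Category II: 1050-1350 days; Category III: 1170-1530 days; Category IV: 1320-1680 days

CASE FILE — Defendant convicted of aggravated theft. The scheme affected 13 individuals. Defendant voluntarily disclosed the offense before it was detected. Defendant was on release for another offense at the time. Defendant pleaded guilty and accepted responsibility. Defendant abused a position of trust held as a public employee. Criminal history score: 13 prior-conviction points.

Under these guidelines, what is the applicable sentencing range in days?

510-870 days

Base offense level for aggravated theft: 2.
§1 applies: 2 + 2 = 4.
§2 applies: 4 − 1 = 3.
§4 applies (level before this adjustment is 3 < 7, so +1): 3 + 1 = 4.
§5 does not apply.
§6 applies: 4 + 3 = 7.
§7 applies: 7 − 2 = 5.
Final offense level: 5.
Criminal history: 13 prior points → Category IV (9+).
Level 5 falls in the 5 band.
Grid: Level 5 × Category IV = 510-870 days.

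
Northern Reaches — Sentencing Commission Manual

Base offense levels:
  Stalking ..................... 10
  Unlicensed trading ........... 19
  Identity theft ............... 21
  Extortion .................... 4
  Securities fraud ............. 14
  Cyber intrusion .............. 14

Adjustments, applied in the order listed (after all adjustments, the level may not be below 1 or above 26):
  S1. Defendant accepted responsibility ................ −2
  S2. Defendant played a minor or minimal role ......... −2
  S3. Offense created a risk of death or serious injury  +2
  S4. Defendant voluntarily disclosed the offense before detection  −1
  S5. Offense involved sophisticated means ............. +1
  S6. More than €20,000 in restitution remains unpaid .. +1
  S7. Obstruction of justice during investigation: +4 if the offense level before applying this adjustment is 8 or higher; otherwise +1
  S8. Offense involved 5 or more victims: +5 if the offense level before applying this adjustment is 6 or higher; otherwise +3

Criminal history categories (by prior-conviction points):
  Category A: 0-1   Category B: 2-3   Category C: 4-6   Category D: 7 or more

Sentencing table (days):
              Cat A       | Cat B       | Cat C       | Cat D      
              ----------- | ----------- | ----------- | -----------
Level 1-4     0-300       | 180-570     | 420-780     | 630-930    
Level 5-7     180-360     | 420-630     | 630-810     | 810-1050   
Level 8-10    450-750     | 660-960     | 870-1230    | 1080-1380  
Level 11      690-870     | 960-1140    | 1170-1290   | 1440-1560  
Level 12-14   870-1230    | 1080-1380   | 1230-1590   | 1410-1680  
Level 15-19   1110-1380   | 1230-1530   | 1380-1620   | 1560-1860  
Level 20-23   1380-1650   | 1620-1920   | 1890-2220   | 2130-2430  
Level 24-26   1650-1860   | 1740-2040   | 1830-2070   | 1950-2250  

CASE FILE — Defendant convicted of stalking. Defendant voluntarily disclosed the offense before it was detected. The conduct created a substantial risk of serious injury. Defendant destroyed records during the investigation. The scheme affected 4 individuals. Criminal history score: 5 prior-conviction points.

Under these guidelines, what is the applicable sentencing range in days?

1380-1620 days

Base offense level for stalking: 10.
S1 does not apply.
S3 applies: 10 + 2 = 12.
S4 applies: 12 − 1 = 11.
S7 applies (level before this adjustment is 11 ≥ 8, so +4): 11 + 4 = 15.
Final offense level: 15.
Criminal history: 5 prior points → Category C (4-6).
Level 15 falls in the 15-19 band.
Grid: Level 15-19 × Category C = 1380-1620 days.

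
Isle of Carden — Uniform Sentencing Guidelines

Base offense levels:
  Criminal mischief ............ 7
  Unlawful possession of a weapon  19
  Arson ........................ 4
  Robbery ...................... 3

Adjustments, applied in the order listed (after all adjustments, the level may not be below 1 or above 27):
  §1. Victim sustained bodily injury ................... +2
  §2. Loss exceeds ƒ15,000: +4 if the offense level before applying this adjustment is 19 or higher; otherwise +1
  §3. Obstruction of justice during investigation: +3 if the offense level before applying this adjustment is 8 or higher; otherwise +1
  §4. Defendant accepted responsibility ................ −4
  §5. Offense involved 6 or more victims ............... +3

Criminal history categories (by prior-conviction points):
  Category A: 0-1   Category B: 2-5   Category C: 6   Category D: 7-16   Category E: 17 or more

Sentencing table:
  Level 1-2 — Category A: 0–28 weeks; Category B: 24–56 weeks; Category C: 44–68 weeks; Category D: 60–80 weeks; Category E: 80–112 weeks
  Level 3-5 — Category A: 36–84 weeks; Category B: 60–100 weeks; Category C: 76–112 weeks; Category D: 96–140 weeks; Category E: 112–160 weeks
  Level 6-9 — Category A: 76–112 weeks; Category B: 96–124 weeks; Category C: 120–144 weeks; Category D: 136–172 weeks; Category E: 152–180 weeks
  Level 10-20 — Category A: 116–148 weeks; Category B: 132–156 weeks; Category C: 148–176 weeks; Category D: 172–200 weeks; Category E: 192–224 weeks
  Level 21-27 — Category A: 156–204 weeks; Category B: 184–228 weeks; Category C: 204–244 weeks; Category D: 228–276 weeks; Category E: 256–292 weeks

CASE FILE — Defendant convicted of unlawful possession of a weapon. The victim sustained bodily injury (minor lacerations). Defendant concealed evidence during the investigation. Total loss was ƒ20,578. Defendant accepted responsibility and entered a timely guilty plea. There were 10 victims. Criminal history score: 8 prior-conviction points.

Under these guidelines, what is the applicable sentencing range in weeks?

228-276 weeks

Base offense level for unlawful possession of a weapon: 19.
§1 applies: 19 + 2 = 21.
§2 applies (level before this adjustment is 21 ≥ 19, so +4): 21 + 4 = 25.
§3 applies (level before this adjustment is 25 ≥ 8, so +3): 25 + 3 = 28.
§4 applies: 28 − 4 = 24.
§5 applies: 24 + 3 = 27.
Final offense level: 27.
Criminal history: 8 prior points → Category D (7-16).
Level 27 falls in the 21-27 band.
Grid: Level 21-27 × Category D = 228-276 weeks.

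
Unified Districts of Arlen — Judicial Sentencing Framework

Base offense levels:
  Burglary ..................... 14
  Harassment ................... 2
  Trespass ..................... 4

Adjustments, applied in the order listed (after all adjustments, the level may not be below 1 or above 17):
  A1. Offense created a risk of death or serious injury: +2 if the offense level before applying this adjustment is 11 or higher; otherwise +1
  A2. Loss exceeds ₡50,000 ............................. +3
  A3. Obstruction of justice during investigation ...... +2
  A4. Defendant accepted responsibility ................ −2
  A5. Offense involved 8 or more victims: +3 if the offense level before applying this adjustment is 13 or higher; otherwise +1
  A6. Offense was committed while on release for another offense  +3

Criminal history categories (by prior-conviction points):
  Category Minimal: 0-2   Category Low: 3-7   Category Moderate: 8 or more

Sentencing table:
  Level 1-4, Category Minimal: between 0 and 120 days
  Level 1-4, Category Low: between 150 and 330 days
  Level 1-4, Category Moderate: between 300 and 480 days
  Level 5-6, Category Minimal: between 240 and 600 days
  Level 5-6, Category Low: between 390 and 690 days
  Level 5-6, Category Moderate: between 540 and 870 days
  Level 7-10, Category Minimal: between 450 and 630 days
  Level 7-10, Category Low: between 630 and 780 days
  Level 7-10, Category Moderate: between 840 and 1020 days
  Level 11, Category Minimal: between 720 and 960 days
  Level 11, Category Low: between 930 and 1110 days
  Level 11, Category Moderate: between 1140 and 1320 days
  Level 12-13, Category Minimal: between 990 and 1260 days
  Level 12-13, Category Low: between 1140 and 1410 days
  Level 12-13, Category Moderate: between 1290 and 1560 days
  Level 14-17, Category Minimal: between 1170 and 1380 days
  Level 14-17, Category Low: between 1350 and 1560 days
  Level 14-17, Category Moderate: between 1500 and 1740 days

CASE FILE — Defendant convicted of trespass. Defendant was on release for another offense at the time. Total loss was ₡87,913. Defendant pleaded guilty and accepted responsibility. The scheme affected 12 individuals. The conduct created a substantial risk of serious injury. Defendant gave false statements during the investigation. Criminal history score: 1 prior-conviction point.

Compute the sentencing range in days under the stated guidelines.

Base offense level for trespass: 4.
A1 applies (level before this adjustment is 4 < 11, so +1): 4 + 1 = 5.
A2 applies: 5 + 3 = 8.
A3 applies: 8 + 2 = 10.
A4 applies: 10 − 2 = 8.
A5 applies (level before this adjustment is 8 < 13, so +1): 8 + 1 = 9.
A6 applies: 9 + 3 = 12.
Final offense level: 12.
Criminal history: 1 prior point → Category Minimal (0-2).
Level 12 falls in the 12-13 band.
Grid: Level 12-13 × Category Minimal = 990-1260 days.

990-1260 days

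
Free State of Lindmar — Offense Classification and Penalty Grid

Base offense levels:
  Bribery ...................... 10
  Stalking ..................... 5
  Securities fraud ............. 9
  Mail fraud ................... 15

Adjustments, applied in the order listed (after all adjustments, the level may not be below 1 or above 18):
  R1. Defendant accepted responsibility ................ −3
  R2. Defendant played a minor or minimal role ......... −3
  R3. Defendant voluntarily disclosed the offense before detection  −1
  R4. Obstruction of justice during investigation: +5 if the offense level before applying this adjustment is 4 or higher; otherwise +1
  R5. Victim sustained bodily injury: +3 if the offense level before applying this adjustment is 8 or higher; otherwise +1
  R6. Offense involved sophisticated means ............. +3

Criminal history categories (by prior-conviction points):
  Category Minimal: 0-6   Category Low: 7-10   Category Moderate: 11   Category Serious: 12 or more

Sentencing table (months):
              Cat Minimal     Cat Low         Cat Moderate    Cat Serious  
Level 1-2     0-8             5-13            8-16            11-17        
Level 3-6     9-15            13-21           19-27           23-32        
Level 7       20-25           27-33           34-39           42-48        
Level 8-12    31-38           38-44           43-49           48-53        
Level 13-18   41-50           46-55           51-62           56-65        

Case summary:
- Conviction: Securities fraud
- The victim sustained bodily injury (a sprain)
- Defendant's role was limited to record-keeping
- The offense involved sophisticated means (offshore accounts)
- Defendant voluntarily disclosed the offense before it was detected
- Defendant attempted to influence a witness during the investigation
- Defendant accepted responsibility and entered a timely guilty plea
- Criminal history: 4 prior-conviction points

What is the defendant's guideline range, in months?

20-25 months

Base offense level for securities fraud: 9.
R1 applies: 9 − 3 = 6.
R2 applies: 6 − 3 = 3.
R3 applies: 3 − 1 = 2.
R4 applies (level before this adjustment is 2 < 4, so +1): 2 + 1 = 3.
R5 applies (level before this adjustment is 3 < 8, so +1): 3 + 1 = 4.
R6 applies: 4 + 3 = 7.
Final offense level: 7.
Criminal history: 4 prior points → Category Minimal (0-6).
Level 7 falls in the 7 band.
Grid: Level 7 × Category Minimal = 20-25 months.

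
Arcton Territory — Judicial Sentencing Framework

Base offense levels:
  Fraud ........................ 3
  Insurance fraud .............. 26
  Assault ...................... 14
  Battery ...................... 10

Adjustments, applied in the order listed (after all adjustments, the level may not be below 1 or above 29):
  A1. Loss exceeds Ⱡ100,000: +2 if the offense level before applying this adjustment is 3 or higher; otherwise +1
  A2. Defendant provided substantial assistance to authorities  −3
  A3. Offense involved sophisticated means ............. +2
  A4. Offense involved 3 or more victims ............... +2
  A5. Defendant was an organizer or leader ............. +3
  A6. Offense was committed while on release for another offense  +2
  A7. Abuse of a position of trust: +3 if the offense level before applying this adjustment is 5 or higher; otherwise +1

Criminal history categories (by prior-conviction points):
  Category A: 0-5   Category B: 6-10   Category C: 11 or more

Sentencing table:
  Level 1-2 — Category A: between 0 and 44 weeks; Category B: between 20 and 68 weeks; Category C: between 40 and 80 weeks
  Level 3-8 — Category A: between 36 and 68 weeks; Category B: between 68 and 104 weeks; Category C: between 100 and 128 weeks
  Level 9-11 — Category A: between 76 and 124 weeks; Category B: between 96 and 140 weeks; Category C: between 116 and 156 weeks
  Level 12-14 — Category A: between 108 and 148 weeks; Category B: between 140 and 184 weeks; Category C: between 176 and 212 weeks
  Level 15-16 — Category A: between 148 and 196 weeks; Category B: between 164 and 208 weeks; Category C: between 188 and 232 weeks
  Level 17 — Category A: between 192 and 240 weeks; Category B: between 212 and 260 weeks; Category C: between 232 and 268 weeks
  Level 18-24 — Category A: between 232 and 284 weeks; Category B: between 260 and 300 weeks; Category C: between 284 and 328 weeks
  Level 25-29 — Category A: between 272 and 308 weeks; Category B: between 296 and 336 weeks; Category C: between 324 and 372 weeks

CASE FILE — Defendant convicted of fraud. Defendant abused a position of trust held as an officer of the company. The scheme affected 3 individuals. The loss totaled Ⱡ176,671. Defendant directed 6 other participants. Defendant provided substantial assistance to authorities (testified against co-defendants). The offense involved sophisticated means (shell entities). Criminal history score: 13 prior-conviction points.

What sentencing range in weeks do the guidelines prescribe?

Base offense level for fraud: 3.
A1 applies (level before this adjustment is 3 ≥ 3, so +2): 3 + 2 = 5.
A2 applies: 5 − 3 = 2.
A3 applies: 2 + 2 = 4.
A4 applies: 4 + 2 = 6.
A5 applies: 6 + 3 = 9.
A7 applies (level before this adjustment is 9 ≥ 5, so +3): 9 + 3 = 12.
Final offense level: 12.
Criminal history: 13 prior points → Category C (11+).
Level 12 falls in the 12-14 band.
Grid: Level 12-14 × Category C = 176-212 weeks.

176-212 weeks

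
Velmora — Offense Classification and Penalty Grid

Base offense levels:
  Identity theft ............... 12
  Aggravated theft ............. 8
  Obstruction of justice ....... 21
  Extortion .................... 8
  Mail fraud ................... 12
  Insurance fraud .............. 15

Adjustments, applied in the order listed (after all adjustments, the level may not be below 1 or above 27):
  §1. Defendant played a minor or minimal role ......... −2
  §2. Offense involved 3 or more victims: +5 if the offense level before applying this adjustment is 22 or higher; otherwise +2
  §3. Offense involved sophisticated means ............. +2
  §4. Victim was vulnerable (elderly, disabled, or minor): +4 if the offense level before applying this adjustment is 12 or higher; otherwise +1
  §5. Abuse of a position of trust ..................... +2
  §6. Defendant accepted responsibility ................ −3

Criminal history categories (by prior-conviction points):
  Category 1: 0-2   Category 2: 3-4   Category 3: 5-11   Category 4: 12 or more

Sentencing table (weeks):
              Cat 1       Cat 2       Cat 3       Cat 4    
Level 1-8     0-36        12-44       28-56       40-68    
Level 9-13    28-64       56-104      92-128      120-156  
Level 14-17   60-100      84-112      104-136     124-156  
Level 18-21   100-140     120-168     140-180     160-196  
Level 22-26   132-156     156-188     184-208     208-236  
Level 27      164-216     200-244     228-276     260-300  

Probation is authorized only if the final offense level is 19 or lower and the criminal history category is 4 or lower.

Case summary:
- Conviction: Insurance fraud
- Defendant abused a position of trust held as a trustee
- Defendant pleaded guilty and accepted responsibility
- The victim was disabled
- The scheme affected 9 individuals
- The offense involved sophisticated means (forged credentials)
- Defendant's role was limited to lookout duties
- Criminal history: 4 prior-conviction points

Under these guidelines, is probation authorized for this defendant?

Base offense level for insurance fraud: 15.
§1 applies: 15 − 2 = 13.
§2 applies (level before this adjustment is 13 < 22, so +2): 13 + 2 = 15.
§3 applies: 15 + 2 = 17.
§4 applies (level before this adjustment is 17 ≥ 12, so +4): 17 + 4 = 21.
§5 applies: 21 + 2 = 23.
§6 applies: 23 − 3 = 20.
Final offense level: 20.
Criminal history: 4 prior points → Category 2 (3-4).
Level 20 falls in the 18-21 band.
Grid: Level 18-21 × Category 2 = 120-168 weeks.
Probation check: level 20 > 19 and category 2 ≤ 4 → not eligible.

No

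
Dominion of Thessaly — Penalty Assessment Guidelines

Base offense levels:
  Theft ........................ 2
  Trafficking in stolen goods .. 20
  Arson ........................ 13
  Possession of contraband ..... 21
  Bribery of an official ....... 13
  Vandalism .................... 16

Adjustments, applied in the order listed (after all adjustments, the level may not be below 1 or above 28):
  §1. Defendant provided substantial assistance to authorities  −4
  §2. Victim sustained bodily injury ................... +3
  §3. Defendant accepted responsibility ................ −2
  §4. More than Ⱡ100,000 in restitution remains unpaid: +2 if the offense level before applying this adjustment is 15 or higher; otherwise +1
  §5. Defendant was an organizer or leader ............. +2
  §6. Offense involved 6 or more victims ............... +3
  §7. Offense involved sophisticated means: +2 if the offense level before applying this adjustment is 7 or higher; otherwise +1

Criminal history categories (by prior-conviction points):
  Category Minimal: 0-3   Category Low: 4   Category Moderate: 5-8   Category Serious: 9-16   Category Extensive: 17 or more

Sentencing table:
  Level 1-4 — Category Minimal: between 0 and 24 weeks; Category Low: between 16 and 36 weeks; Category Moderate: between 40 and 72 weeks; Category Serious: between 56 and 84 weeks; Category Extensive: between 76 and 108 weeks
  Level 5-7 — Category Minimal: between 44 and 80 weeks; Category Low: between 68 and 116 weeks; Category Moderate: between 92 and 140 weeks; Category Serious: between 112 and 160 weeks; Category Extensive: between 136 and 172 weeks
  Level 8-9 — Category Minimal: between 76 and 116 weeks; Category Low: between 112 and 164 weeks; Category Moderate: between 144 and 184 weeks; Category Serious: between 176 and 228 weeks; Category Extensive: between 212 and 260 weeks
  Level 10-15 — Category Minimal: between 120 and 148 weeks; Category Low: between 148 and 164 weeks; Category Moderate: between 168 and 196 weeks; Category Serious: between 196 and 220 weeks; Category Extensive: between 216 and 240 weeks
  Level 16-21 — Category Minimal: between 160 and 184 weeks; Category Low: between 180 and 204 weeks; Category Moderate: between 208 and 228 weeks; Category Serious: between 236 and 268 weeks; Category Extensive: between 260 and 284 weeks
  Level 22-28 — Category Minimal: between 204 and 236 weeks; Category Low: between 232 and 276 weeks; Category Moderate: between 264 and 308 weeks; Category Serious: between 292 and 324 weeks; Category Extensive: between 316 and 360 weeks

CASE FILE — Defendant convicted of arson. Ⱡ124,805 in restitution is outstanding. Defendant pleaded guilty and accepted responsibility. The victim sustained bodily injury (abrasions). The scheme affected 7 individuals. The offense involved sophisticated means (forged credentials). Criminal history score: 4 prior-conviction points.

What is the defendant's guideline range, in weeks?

Base offense level for arson: 13.
§1 does not apply.
§2 applies: 13 + 3 = 16.
§3 applies: 16 − 2 = 14.
§4 applies (level before this adjustment is 14 < 15, so +1): 14 + 1 = 15.
§5 does not apply.
§6 applies: 15 + 3 = 18.
§7 applies (level before this adjustment is 18 ≥ 7, so +2): 18 + 2 = 20.
Final offense level: 20.
Criminal history: 4 prior points → Category Low (4).
Level 20 falls in the 16-21 band.
Grid: Level 16-21 × Category Low = 180-204 weeks.

180-204 weeks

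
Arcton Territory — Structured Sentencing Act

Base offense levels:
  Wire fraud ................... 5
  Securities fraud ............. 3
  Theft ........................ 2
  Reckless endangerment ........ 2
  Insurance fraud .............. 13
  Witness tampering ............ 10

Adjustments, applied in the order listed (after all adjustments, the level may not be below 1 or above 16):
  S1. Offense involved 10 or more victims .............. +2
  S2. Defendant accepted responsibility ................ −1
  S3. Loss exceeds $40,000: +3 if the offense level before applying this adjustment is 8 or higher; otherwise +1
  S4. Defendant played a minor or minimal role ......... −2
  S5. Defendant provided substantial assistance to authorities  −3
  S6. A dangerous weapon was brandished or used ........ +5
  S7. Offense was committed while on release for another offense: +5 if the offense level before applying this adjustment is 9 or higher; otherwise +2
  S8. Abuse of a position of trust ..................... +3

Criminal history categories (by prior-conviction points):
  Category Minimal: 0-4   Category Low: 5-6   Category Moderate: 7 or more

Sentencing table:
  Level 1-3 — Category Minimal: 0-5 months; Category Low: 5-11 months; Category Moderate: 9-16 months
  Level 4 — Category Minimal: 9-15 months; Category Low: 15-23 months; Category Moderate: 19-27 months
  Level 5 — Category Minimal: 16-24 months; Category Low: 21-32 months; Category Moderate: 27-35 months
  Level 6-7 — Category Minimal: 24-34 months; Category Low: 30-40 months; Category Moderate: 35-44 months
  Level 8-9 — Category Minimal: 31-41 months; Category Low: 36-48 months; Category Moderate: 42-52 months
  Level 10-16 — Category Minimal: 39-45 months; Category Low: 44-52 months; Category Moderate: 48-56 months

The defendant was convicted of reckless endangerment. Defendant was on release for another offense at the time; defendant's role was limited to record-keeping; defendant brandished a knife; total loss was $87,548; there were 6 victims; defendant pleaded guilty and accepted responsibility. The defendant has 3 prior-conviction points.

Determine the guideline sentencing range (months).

Base offense level for reckless endangerment: 2.
S2 applies: 2 − 1 = 1.
S3 applies (level before this adjustment is 1 < 8, so +1): 1 + 1 = 2.
S4 applies: 2 − 2 = 0.
S6 applies: 0 + 5 = 5.
S7 applies (level before this adjustment is 5 < 9, so +2): 5 + 2 = 7.
Final offense level: 7.
Criminal history: 3 prior points → Category Minimal (0-4).
Level 7 falls in the 6-7 band.
Grid: Level 6-7 × Category Minimal = 24-34 months.

24-34 months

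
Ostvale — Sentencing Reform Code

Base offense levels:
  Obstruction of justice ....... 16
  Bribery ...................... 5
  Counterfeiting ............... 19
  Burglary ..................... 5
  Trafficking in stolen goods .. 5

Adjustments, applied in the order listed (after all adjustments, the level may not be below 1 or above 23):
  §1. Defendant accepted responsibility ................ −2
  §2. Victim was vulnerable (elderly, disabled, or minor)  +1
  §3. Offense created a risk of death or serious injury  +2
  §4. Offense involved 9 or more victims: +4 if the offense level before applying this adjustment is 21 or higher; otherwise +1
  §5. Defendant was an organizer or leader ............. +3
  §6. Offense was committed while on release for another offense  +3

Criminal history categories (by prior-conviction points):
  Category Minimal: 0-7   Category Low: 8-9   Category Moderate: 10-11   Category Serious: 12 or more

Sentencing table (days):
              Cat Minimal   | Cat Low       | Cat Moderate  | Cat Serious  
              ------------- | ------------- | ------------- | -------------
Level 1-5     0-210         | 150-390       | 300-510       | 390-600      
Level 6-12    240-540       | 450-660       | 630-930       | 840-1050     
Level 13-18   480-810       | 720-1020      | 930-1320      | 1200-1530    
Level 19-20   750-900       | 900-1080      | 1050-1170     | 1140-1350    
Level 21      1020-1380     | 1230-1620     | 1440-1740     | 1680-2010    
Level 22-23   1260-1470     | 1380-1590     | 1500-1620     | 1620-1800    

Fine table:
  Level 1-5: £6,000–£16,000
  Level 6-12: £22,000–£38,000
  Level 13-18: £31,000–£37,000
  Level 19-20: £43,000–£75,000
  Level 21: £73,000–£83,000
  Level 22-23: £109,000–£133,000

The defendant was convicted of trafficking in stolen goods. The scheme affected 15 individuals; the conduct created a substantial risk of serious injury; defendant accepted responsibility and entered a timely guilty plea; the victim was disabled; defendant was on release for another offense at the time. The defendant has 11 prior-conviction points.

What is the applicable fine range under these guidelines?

Base offense level for trafficking in stolen goods: 5.
§1 applies: 5 − 2 = 3.
§2 applies: 3 + 1 = 4.
§3 applies: 4 + 2 = 6.
§4 applies (level before this adjustment is 6 < 21, so +1): 6 + 1 = 7.
§6 applies: 7 + 3 = 10.
Final offense level: 10.
Level 10 falls in the 6-12 band.
Fine table: Level 6-12 → £22,000–£38,000.

£22,000–£38,000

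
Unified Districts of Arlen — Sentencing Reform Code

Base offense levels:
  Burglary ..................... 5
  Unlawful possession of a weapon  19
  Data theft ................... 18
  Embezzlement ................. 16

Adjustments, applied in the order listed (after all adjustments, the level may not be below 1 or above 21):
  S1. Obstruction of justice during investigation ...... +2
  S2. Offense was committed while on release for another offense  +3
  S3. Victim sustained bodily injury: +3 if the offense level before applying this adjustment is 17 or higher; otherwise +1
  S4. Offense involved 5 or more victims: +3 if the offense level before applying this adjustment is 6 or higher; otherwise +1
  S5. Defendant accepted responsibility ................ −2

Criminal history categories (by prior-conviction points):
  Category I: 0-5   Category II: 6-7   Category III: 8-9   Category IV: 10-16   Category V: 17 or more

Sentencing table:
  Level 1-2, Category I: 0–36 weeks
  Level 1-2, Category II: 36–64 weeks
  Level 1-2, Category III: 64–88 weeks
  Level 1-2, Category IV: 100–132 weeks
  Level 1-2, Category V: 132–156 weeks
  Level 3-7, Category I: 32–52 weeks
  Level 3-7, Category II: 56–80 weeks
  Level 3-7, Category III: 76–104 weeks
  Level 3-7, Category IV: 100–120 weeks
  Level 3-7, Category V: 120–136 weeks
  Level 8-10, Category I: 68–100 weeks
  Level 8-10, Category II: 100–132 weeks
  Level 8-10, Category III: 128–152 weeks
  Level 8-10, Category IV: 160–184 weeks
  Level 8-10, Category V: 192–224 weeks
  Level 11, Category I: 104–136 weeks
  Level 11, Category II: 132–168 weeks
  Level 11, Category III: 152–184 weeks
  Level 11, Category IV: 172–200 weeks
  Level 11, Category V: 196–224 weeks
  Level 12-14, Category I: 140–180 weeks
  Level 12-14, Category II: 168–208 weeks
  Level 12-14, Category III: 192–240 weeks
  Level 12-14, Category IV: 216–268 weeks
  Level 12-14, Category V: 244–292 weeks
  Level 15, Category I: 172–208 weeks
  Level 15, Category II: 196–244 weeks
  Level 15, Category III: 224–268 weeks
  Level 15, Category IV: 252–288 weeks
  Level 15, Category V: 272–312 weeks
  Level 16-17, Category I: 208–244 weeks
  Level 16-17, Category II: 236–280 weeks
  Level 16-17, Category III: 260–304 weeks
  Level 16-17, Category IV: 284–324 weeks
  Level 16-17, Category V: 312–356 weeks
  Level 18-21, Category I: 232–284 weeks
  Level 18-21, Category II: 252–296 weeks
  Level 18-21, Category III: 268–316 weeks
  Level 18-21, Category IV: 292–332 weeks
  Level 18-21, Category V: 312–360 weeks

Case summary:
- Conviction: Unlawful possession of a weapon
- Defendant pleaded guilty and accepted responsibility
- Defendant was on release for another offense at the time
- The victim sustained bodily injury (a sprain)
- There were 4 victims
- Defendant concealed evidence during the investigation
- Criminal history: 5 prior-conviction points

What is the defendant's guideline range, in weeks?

232-284 weeks

Base offense level for unlawful possession of a weapon: 19.
S1 applies: 19 + 2 = 21.
S2 applies: 21 + 3 = 24.
S3 applies (level before this adjustment is 24 ≥ 17, so +3): 24 + 3 = 27.
S4 does not apply.
S5 applies: 27 − 2 = 25.
Level 25 exceeds the maximum of 21; capped at 21.
Final offense level: 21.
Criminal history: 5 prior points → Category I (0-5).
Level 21 falls in the 18-21 band.
Grid: Level 18-21 × Category I = 232-284 weeks.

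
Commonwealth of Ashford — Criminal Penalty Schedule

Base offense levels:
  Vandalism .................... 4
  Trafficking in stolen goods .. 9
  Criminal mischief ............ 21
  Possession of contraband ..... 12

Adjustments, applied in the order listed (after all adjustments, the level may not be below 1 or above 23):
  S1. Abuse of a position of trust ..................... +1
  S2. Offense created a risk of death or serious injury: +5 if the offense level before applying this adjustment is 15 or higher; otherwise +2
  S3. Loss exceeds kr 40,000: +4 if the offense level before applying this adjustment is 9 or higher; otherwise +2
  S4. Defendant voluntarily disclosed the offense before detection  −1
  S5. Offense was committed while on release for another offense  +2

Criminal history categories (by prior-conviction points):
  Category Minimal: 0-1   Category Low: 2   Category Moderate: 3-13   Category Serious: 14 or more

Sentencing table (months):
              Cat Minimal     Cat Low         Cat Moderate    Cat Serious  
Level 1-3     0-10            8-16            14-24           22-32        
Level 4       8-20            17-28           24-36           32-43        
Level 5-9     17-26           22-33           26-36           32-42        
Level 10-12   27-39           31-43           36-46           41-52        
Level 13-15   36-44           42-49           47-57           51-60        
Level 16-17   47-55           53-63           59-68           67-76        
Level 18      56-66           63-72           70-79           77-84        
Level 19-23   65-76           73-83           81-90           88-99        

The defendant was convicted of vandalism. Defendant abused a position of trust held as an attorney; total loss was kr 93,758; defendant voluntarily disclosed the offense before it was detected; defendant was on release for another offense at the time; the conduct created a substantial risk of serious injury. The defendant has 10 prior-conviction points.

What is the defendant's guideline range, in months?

36-46 months

Base offense level for vandalism: 4.
S1 applies: 4 + 1 = 5.
S2 applies (level before this adjustment is 5 < 15, so +2): 5 + 2 = 7.
S3 applies (level before this adjustment is 7 < 9, so +2): 7 + 2 = 9.
S4 applies: 9 − 1 = 8.
S5 applies: 8 + 2 = 10.
Final offense level: 10.
Criminal history: 10 prior points → Category Moderate (3-13).
Level 10 falls in the 10-12 band.
Grid: Level 10-12 × Category Moderate = 36-46 months.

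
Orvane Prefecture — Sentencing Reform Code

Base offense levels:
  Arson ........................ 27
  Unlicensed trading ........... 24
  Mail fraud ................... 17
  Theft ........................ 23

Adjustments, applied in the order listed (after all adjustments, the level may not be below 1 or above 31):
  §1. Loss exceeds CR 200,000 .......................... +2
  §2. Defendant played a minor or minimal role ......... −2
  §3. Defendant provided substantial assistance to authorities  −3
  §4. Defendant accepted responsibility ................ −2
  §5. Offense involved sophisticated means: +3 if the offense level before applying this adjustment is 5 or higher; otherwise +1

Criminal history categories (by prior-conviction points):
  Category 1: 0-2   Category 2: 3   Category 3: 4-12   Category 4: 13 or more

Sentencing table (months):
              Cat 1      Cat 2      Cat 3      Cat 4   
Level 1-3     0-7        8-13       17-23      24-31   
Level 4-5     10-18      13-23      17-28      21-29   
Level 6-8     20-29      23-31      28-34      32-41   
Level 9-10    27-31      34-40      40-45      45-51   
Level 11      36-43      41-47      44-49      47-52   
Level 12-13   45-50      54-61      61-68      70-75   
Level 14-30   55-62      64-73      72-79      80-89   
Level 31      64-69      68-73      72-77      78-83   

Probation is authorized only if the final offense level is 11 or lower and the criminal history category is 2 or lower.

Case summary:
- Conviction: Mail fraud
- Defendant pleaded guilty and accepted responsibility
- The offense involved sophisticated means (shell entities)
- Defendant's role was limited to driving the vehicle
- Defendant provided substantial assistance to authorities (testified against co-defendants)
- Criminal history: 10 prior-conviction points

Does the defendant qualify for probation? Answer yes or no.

Base offense level for mail fraud: 17.
§1 does not apply.
§2 applies: 17 − 2 = 15.
§3 applies: 15 − 3 = 12.
§4 applies: 12 − 2 = 10.
§5 applies (level before this adjustment is 10 ≥ 5, so +3): 10 + 3 = 13.
Final offense level: 13.
Criminal history: 10 prior points → Category 3 (4-12).
Level 13 falls in the 12-13 band.
Grid: Level 12-13 × Category 3 = 61-68 months.
Probation check: level 13 > 11 and category 3 > 2 → not eligible.

No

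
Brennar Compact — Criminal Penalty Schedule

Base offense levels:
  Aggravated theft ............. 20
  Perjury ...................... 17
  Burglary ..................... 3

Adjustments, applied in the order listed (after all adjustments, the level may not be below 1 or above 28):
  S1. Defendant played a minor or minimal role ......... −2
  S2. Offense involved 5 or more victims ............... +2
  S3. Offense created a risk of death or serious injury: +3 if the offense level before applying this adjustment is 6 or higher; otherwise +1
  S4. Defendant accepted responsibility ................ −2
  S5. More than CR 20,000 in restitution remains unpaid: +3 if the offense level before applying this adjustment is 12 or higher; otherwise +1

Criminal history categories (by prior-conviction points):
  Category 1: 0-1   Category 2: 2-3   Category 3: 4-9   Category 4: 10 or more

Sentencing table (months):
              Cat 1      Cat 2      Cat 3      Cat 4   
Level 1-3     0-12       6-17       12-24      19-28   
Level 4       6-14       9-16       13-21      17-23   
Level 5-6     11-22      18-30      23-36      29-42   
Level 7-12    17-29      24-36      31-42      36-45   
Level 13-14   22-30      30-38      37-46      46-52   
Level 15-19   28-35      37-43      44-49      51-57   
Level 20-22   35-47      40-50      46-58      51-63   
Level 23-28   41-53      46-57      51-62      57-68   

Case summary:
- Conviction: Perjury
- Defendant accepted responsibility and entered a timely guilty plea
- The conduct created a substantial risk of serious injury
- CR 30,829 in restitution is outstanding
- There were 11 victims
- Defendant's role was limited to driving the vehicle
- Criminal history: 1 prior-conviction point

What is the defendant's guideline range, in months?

Base offense level for perjury: 17.
S1 applies: 17 − 2 = 15.
S2 applies: 15 + 2 = 17.
S3 applies (level before this adjustment is 17 ≥ 6, so +3): 17 + 3 = 20.
S4 applies: 20 − 2 = 18.
S5 applies (level before this adjustment is 18 ≥ 12, so +3): 18 + 3 = 21.
Final offense level: 21.
Criminal history: 1 prior point → Category 1 (0-1).
Level 21 falls in the 20-22 band.
Grid: Level 20-22 × Category 1 = 35-47 months.

35-47 months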